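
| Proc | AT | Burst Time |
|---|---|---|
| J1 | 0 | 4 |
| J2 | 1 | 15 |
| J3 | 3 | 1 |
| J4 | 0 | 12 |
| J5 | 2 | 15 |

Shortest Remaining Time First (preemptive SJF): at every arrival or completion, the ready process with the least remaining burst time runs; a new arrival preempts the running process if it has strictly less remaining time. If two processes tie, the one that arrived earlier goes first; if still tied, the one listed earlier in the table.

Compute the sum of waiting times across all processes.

52

Timeline: | J1 0-4 | J3 4-5 | J4 5-17 | J2 17-32 | J5 32-47 |
Completion: J1=4  J2=32  J3=5  J4=17  J5=47
Turnaround (C−A): J1=4  J2=31  J3=2  J4=17  J5=45
Waiting = turnaround − burst: J1=0, J2=16, J3=1, J4=5, J5=30
Total waiting = 0 + 16 + 1 + 5 + 30 = 52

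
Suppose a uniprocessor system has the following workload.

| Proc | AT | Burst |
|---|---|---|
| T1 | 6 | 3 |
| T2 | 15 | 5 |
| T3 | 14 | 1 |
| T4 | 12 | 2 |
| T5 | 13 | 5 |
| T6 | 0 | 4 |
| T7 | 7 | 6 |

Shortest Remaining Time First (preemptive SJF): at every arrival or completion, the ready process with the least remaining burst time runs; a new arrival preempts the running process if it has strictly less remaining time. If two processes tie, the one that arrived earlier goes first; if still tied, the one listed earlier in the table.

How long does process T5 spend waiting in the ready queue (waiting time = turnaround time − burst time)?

5

Gantt: | T6 0-4 | idle 4-6 | T1 6-9 | T7 9-12 | T4 12-14 | T3 14-15 | T7 15-18 | T5 18-23 | T2 23-28 |
Completion: T1=9  T2=28  T3=15  T4=14  T5=23  T6=4  T7=18
Turnaround (C−A): T1=3  T2=13  T3=1  T4=2  T5=10  T6=4  T7=11
Waiting(T5) = turnaround − burst = 10 − 5 = 5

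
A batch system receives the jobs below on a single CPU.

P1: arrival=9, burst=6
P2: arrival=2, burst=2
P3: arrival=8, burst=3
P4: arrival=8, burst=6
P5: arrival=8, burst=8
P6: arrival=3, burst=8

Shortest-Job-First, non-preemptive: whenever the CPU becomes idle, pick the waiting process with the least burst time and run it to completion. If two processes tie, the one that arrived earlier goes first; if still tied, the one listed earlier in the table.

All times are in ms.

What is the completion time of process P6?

12

Timeline: | idle 0-2 | P2 2-4 | P6 4-12 | P3 12-15 | P4 15-21 | P1 21-27 | P5 27-35 |
Completion: P1=27  P2=4  P3=15  P4=21  P5=35  P6=12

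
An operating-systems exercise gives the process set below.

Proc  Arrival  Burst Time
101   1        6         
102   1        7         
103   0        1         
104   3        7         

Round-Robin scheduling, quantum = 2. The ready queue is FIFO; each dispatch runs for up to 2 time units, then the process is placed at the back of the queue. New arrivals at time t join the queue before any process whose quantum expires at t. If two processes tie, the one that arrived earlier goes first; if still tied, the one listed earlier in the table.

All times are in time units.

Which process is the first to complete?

Gantt: | 103 0-1 | 101 1-3 | 102 3-5 | 104 5-7 | 101 7-9 | 102 9-11 | 104 11-13 | 101 13-15 | 102 15-17 | 104 17-19 | 102 19-20 | 104 20-21 |
Completion: 101=15  102=20  103=1  104=21
Turnaround (C−A): 101=14  102=19  103=1  104=18
Finish order: 103 → 101 → 102 → 104

103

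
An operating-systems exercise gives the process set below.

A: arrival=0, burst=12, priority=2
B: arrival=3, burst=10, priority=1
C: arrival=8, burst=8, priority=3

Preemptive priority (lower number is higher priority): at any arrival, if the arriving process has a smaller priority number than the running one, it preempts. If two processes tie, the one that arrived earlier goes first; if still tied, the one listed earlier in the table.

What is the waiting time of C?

Timeline: | A 0-3 | B 3-13 | A 13-22 | C 22-30 |
Completion: A=22  B=13  C=30
Turnaround (C−A): A=22  B=10  C=22
Waiting(C) = turnaround − burst = 22 − 8 = 14

14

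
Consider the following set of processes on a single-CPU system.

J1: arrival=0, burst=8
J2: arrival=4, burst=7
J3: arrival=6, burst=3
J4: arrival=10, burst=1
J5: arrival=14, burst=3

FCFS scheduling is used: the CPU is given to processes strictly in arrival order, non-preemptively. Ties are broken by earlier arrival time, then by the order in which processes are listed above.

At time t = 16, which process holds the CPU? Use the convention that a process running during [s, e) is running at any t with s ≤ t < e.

Schedule: | J1 0-8 | J2 8-15 | J3 15-18 | J4 18-19 | J5 19-22 |
Completion: J1=8  J2=15  J3=18  J4=19  J5=22
Turnaround (C−A): J1=8  J2=11  J3=12  J4=9  J5=8

J3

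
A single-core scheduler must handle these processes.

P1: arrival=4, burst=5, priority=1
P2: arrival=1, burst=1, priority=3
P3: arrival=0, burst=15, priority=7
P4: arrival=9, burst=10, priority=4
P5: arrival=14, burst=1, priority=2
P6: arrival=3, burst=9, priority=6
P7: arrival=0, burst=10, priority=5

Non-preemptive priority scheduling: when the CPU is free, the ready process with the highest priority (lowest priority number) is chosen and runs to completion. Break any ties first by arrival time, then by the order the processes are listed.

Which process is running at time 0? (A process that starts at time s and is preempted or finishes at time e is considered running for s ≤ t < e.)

P7

Schedule: | P7 0-10 | P1 10-15 | P5 15-16 | P2 16-17 | P4 17-27 | P6 27-36 | P3 36-51 |
Completion: P1=15  P2=17  P3=51  P4=27  P5=16  P6=36  P7=10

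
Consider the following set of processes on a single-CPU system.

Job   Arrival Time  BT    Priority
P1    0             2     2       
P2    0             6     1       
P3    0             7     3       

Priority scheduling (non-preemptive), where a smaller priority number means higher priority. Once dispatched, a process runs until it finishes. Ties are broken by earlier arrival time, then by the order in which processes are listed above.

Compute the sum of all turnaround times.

29

Schedule: | P2 0-6 | P1 6-8 | P3 8-15 |
Completion: P1=8  P2=6  P3=15
Turnaround (C−A): P1=8  P2=6  P3=15
Turnaround = completion − arrival: P1=8, P2=6, P3=15
Total turnaround = 8 + 6 + 15 = 29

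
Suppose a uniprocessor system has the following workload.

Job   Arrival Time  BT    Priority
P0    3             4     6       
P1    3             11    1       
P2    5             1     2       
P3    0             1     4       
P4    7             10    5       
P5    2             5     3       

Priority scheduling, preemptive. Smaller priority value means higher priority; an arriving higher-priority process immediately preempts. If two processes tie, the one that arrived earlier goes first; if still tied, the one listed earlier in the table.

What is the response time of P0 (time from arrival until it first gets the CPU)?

26

Timeline: | P3 0-1 | idle 1-2 | P5 2-3 | P1 3-14 | P2 14-15 | P5 15-19 | P4 19-29 | P0 29-33 |
Completion: P0=33  P1=14  P2=15  P3=1  P4=29  P5=19
Turnaround (C−A): P0=30  P1=11  P2=10  P3=1  P4=22  P5=17
Response(P0) = first start − arrival = 29 − 3 = 26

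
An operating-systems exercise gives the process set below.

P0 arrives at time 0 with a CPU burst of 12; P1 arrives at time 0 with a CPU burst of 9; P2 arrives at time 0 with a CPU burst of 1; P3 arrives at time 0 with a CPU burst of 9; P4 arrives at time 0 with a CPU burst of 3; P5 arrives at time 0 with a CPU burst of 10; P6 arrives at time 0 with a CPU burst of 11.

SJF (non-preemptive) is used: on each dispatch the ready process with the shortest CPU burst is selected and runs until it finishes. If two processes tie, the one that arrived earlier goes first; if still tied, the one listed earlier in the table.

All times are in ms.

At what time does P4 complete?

Schedule: | P2 0-1 | P4 1-4 | P1 4-13 | P3 13-22 | P5 22-32 | P6 32-43 | P0 43-55 |
Completion: P0=55  P1=13  P2=1  P3=22  P4=4  P5=32  P6=43
Turnaround (C−A): P0=55  P1=13  P2=1  P3=22  P4=4  P5=32  P6=43

4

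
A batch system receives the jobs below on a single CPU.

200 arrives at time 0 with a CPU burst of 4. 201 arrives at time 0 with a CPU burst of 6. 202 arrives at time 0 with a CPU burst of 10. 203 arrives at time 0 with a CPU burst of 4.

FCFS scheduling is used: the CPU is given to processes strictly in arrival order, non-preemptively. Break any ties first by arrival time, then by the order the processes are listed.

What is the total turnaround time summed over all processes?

Timeline: | 200 0-4 | 201 4-10 | 202 10-20 | 203 20-24 |
Completion: 200=4  201=10  202=20  203=24
Turnaround (C−A): 200=4  201=10  202=20  203=24
Turnaround = completion − arrival: 200=4, 201=10, 202=20, 203=24
Total turnaround = 4 + 10 + 20 + 24 = 58

58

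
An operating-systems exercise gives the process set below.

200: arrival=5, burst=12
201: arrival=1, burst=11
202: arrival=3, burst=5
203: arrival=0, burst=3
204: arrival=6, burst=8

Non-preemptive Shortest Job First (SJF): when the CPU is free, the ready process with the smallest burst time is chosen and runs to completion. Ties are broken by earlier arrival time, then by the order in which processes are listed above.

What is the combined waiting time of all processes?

Schedule: | 203 0-3 | 202 3-8 | 204 8-16 | 201 16-27 | 200 27-39 |
Completion: 200=39  201=27  202=8  203=3  204=16
Turnaround (C−A): 200=34  201=26  202=5  203=3  204=10
Waiting = turnaround − burst: 200=22, 201=15, 202=0, 203=0, 204=2
Total waiting = 22 + 15 + 0 + 0 + 2 = 39

39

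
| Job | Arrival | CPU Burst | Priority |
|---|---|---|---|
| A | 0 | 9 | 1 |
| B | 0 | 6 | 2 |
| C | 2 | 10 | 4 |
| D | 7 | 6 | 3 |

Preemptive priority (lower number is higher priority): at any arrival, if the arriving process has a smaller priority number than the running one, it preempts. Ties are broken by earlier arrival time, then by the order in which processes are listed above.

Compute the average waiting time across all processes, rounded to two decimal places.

Gantt: | A 0-9 | B 9-15 | D 15-21 | C 21-31 |
Completion: A=9  B=15  C=31  D=21
Waiting times: A=0, B=9, C=19, D=8
Average waiting = (0+9+19+8) / 4 = 36/4 = 9.00

9.00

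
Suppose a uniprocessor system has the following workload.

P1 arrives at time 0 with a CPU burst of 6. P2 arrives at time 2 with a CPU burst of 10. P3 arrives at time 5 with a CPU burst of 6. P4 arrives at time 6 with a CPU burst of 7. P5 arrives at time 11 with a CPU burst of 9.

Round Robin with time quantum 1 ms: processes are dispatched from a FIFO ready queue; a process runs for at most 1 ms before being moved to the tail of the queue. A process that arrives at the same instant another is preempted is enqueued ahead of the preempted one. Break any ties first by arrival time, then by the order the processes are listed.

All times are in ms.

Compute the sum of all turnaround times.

Timeline: | P1 0-2 | P2 2-3 | P1 3-4 | P2 4-5 | P1 5-6 | P3 6-7 | P2 7-8 | P4 8-9 | P1 9-10 | P3 10-11 | P2 11-12 | P4 12-13 | P1 13-14 | P5 14-15 | P3 15-16 | P2 16-17 | P4 17-18 | P5 18-19 | P3 19-20 | P2 20-21 | P4 21-22 | P5 22-23 | P3 23-24 | P2 24-25 | P4 25-26 | P5 26-27 | P3 27-28 | P2 28-29 | P4 29-30 | P5 30-31 | P2 31-32 | P4 32-33 | P5 33-34 | P2 34-35 | P5 35-38 |
Completion: P1=14  P2=35  P3=28  P4=33  P5=38
Turnaround = completion − arrival: P1=14, P2=33, P3=23, P4=27, P5=27
Total turnaround = 14 + 33 + 23 + 27 + 27 = 124

124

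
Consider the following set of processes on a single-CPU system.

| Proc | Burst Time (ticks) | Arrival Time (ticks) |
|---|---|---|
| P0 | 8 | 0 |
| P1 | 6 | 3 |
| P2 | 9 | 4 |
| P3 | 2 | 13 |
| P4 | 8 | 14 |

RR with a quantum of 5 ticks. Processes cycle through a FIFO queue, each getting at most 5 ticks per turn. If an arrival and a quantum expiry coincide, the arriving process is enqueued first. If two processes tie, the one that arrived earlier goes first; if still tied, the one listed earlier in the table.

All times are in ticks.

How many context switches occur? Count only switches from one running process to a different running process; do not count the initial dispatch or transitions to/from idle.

Gantt: | P0 0-5 | P1 5-10 | P2 10-15 | P0 15-18 | P1 18-19 | P3 19-21 | P4 21-26 | P2 26-30 | P4 30-33 |
Completion: P0=18  P1=19  P2=30  P3=21  P4=33

8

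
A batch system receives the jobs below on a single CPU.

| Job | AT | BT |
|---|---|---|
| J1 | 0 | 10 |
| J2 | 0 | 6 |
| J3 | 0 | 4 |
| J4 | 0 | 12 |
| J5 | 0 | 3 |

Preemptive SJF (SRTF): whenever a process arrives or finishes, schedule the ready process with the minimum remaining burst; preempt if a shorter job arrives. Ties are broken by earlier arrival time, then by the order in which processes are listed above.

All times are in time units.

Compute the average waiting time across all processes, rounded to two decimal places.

Gantt: | J5 0-3 | J3 3-7 | J2 7-13 | J1 13-23 | J4 23-35 |
Completion: J1=23  J2=13  J3=7  J4=35  J5=3
Waiting times: J1=13, J2=7, J3=3, J4=23, J5=0
Average waiting = (13+7+3+23+0) / 5 = 46/5 = 9.20

9.20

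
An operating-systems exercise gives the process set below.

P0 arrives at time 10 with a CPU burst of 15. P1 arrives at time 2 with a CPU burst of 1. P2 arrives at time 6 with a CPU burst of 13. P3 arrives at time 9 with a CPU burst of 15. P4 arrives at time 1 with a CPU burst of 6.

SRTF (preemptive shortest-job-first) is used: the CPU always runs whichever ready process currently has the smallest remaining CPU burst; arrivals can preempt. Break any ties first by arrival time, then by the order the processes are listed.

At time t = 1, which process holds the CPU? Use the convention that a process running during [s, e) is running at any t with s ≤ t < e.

Gantt: | idle 0-1 | P4 1-2 | P1 2-3 | P4 3-8 | P2 8-21 | P3 21-36 | P0 36-51 |
Completion: P0=51  P1=3  P2=21  P3=36  P4=8
Turnaround (C−A): P0=41  P1=1  P2=15  P3=27  P4=7

P4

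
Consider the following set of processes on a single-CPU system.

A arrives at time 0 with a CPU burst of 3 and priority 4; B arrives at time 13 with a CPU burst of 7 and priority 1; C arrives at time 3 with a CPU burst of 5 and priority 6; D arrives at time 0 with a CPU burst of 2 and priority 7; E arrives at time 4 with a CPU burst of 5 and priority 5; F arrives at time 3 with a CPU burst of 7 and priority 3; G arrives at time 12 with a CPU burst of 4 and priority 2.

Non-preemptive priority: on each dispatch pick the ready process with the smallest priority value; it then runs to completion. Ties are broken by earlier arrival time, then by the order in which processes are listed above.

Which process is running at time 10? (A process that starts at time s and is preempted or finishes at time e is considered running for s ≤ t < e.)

E

Schedule: | A 0-3 | F 3-10 | E 10-15 | B 15-22 | G 22-26 | C 26-31 | D 31-33 |
Completion: A=3  B=22  C=31  D=33  E=15  F=10  G=26
Turnaround (C−A): A=3  B=9  C=28  D=33  E=11  F=7  G=14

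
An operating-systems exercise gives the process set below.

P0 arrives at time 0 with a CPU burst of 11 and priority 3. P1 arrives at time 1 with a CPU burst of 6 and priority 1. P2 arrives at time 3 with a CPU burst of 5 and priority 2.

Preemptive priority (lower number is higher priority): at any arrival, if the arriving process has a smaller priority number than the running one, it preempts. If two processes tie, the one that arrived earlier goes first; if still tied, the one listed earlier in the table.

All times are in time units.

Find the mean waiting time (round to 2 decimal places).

5.00

Timeline: | P0 0-1 | P1 1-7 | P2 7-12 | P0 12-22 |
Completion: P0=22  P1=7  P2=12
Turnaround (C−A): P0=22  P1=6  P2=9
Waiting times: P0=11, P1=0, P2=4
Average waiting = (11+0+4) / 3 = 15/3 = 5.00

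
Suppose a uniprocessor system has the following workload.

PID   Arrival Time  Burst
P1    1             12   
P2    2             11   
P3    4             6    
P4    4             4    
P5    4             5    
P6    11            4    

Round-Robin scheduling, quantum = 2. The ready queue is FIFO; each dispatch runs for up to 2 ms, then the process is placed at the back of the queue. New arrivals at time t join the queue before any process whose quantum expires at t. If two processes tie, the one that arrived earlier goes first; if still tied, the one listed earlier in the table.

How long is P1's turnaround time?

41

Timeline: | idle 0-1 | P1 1-3 | P2 3-5 | P1 5-7 | P3 7-9 | P4 9-11 | P5 11-13 | P2 13-15 | P1 15-17 | P3 17-19 | P6 19-21 | P4 21-23 | P5 23-25 | P2 25-27 | P1 27-29 | P3 29-31 | P6 31-33 | P5 33-34 | P2 34-36 | P1 36-38 | P2 38-40 | P1 40-42 | P2 42-43 |
Completion: P1=42  P2=43  P3=31  P4=23  P5=34  P6=33
Turnaround (C−A): P1=41  P2=41  P3=27  P4=19  P5=30  P6=22
Turnaround(P1) = completion − arrival = 42 − 1 = 41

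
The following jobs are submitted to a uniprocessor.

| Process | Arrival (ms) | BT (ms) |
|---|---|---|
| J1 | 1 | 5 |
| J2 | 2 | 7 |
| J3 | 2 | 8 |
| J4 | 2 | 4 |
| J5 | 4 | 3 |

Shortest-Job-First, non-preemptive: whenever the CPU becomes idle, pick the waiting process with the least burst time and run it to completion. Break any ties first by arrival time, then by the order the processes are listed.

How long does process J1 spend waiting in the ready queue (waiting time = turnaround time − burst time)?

0

Schedule: | idle 0-1 | J1 1-6 | J5 6-9 | J4 9-13 | J2 13-20 | J3 20-28 |
Completion: J1=6  J2=20  J3=28  J4=13  J5=9
Waiting(J1) = turnaround − burst = 5 − 5 = 0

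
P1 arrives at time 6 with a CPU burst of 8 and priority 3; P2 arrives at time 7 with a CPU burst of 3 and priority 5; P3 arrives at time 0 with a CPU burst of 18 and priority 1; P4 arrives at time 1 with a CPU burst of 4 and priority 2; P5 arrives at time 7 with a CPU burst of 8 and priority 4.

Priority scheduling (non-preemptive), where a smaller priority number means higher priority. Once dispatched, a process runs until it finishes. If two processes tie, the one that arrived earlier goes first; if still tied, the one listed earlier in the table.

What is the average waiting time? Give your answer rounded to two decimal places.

17.40

Gantt: | P3 0-18 | P4 18-22 | P1 22-30 | P5 30-38 | P2 38-41 |
Completion: P1=30  P2=41  P3=18  P4=22  P5=38
Waiting times: P1=16, P2=31, P3=0, P4=17, P5=23
Average waiting = (16+31+0+17+23) / 5 = 87/5 = 17.40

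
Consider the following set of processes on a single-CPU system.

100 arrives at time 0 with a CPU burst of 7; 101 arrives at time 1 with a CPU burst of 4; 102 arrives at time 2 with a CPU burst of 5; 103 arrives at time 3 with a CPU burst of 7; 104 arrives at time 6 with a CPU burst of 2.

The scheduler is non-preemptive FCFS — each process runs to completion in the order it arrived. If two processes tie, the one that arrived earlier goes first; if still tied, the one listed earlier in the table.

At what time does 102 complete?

16

Gantt: | 100 0-7 | 101 7-11 | 102 11-16 | 103 16-23 | 104 23-25 |
Completion: 100=7  101=11  102=16  103=23  104=25
Turnaround (C−A): 100=7  101=10  102=14  103=20  104=19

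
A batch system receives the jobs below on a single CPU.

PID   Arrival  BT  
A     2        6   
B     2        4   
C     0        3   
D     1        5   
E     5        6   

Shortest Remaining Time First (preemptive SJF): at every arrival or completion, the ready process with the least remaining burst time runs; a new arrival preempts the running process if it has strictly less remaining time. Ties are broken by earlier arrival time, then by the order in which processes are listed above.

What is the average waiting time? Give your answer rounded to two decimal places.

Timeline: | C 0-3 | B 3-7 | D 7-12 | A 12-18 | E 18-24 |
Completion: A=18  B=7  C=3  D=12  E=24
Turnaround (C−A): A=16  B=5  C=3  D=11  E=19
Waiting times: A=10, B=1, C=0, D=6, E=13
Average waiting = (10+1+0+6+13) / 5 = 30/5 = 6.00

6.00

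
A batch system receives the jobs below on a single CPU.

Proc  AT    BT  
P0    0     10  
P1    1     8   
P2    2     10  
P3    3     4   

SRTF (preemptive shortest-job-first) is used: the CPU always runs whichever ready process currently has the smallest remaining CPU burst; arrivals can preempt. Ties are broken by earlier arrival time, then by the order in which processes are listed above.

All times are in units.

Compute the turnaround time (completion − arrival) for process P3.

Timeline: | P0 0-1 | P1 1-3 | P3 3-7 | P1 7-13 | P0 13-22 | P2 22-32 |
Completion: P0=22  P1=13  P2=32  P3=7
Turnaround (C−A): P0=22  P1=12  P2=30  P3=4
Turnaround(P3) = completion − arrival = 7 − 3 = 4

4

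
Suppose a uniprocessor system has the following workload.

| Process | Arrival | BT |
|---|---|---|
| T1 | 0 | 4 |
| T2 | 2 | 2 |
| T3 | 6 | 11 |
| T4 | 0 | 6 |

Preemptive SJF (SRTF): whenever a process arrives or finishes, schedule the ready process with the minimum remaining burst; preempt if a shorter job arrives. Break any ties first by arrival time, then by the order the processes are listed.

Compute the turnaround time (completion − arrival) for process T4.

Timeline: | T1 0-4 | T2 4-6 | T4 6-12 | T3 12-23 |
Completion: T1=4  T2=6  T3=23  T4=12
Turnaround (C−A): T1=4  T2=4  T3=17  T4=12
Turnaround(T4) = completion − arrival = 12 − 0 = 12

12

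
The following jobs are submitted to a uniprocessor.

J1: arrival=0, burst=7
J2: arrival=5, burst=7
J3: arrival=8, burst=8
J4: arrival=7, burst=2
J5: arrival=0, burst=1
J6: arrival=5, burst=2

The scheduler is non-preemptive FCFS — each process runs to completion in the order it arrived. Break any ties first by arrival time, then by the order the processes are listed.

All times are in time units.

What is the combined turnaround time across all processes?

Gantt: | J1 0-7 | J5 7-8 | J2 8-15 | J6 15-17 | J4 17-19 | J3 19-27 |
Completion: J1=7  J2=15  J3=27  J4=19  J5=8  J6=17
Turnaround (C−A): J1=7  J2=10  J3=19  J4=12  J5=8  J6=12
Turnaround = completion − arrival: J1=7, J2=10, J3=19, J4=12, J5=8, J6=12
Total turnaround = 7 + 10 + 19 + 12 + 8 + 12 = 68

68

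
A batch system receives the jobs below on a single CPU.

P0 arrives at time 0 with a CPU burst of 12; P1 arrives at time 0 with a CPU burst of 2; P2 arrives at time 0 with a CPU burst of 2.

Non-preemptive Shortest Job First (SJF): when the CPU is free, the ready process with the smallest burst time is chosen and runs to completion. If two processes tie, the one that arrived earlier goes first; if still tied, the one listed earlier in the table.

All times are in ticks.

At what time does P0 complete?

16

Timeline: | P1 0-2 | P2 2-4 | P0 4-16 |
Completion: P0=16  P1=2  P2=4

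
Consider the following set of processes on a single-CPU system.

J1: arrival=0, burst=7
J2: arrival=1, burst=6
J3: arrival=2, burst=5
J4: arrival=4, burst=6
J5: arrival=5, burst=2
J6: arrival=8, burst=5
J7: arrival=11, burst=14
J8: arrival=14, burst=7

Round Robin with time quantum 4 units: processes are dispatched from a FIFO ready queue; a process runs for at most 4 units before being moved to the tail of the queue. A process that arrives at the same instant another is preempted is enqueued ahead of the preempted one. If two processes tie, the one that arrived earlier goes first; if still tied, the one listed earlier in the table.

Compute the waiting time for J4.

Gantt: | J1 0-4 | J2 4-8 | J3 8-12 | J4 12-16 | J1 16-19 | J5 19-21 | J6 21-25 | J2 25-27 | J7 27-31 | J3 31-32 | J8 32-36 | J4 36-38 | J6 38-39 | J7 39-43 | J8 43-46 | J7 46-52 |
Completion: J1=19  J2=27  J3=32  J4=38  J5=21  J6=39  J7=52  J8=46
Turnaround (C−A): J1=19  J2=26  J3=30  J4=34  J5=16  J6=31  J7=41  J8=32
Waiting(J4) = turnaround − burst = 34 − 6 = 28

28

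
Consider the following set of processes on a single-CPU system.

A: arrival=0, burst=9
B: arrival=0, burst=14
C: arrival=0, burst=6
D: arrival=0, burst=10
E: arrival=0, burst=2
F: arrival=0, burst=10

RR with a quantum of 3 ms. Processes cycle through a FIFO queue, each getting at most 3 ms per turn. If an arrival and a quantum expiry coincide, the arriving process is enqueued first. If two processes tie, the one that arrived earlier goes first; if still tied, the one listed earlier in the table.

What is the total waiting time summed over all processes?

Schedule: | A 0-3 | B 3-6 | C 6-9 | D 9-12 | E 12-14 | F 14-17 | A 17-20 | B 20-23 | C 23-26 | D 26-29 | F 29-32 | A 32-35 | B 35-38 | D 38-41 | F 41-44 | B 44-47 | D 47-48 | F 48-49 | B 49-51 |
Completion: A=35  B=51  C=26  D=48  E=14  F=49
Turnaround (C−A): A=35  B=51  C=26  D=48  E=14  F=49
Waiting = turnaround − burst: A=26, B=37, C=20, D=38, E=12, F=39
Total waiting = 26 + 37 + 20 + 38 + 12 + 39 = 172

172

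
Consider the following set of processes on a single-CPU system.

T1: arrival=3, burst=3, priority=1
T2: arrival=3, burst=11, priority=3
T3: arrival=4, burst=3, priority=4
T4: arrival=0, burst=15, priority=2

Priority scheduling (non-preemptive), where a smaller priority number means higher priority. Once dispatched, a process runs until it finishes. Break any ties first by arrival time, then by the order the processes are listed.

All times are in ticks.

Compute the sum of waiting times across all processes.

52

Timeline: | T4 0-15 | T1 15-18 | T2 18-29 | T3 29-32 |
Completion: T1=18  T2=29  T3=32  T4=15
Turnaround (C−A): T1=15  T2=26  T3=28  T4=15
Waiting = turnaround − burst: T1=12, T2=15, T3=25, T4=0
Total waiting = 12 + 15 + 25 + 0 = 52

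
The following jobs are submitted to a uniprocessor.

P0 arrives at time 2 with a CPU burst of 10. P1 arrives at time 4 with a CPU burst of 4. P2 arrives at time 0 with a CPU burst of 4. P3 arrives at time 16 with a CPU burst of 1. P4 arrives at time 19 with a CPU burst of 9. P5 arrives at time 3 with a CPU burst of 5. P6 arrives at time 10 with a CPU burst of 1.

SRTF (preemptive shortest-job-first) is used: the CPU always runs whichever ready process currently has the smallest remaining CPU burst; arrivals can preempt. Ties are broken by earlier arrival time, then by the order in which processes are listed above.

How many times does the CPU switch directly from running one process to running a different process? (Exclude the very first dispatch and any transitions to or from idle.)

8

Gantt: | P2 0-4 | P1 4-8 | P5 8-10 | P6 10-11 | P5 11-14 | P0 14-16 | P3 16-17 | P0 17-25 | P4 25-34 |
Completion: P0=25  P1=8  P2=4  P3=17  P4=34  P5=14  P6=11
Turnaround (C−A): P0=23  P1=4  P2=4  P3=1  P4=15  P5=11  P6=1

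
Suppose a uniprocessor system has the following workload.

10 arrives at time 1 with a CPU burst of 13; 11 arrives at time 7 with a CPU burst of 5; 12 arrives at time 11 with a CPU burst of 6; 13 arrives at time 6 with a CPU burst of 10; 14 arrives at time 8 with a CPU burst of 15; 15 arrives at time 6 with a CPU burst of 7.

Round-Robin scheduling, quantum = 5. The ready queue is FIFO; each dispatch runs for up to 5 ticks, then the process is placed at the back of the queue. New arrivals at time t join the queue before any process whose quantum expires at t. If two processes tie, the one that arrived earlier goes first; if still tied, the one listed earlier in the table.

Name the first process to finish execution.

Timeline: | idle 0-1 | 10 1-6 | 13 6-11 | 15 11-16 | 10 16-21 | 11 21-26 | 14 26-31 | 12 31-36 | 13 36-41 | 15 41-43 | 10 43-46 | 14 46-51 | 12 51-52 | 14 52-57 |
Completion: 10=46  11=26  12=52  13=41  14=57  15=43
Finish order: 11 → 13 → 15 → 10 → 12 → 14

11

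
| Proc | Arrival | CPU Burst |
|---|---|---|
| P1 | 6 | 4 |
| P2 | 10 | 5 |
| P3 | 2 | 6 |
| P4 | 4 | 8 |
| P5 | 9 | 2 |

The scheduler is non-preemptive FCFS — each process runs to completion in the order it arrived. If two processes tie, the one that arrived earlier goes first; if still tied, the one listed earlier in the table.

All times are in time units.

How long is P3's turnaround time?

Timeline: | idle 0-2 | P3 2-8 | P4 8-16 | P1 16-20 | P5 20-22 | P2 22-27 |
Completion: P1=20  P2=27  P3=8  P4=16  P5=22
Turnaround (C−A): P1=14  P2=17  P3=6  P4=12  P5=13
Turnaround(P3) = completion − arrival = 8 − 2 = 6

6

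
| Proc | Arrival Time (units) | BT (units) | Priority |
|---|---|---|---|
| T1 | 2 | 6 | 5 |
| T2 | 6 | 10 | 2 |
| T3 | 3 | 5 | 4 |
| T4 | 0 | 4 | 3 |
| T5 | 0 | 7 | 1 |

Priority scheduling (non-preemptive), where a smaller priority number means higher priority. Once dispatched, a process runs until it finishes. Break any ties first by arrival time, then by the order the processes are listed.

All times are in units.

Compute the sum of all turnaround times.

Timeline: | T5 0-7 | T2 7-17 | T4 17-21 | T3 21-26 | T1 26-32 |
Completion: T1=32  T2=17  T3=26  T4=21  T5=7
Turnaround (C−A): T1=30  T2=11  T3=23  T4=21  T5=7
Turnaround = completion − arrival: T1=30, T2=11, T3=23, T4=21, T5=7
Total turnaround = 30 + 11 + 23 + 21 + 7 = 92

92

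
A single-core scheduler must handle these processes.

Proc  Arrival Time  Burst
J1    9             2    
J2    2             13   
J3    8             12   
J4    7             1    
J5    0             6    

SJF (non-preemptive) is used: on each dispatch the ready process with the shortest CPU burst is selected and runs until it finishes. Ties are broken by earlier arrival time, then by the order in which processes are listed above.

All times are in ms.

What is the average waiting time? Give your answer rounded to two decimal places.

8.20

Schedule: | J5 0-6 | J2 6-19 | J4 19-20 | J1 20-22 | J3 22-34 |
Completion: J1=22  J2=19  J3=34  J4=20  J5=6
Turnaround (C−A): J1=13  J2=17  J3=26  J4=13  J5=6
Waiting times: J1=11, J2=4, J3=14, J4=12, J5=0
Average waiting = (11+4+14+12+0) / 5 = 41/5 = 8.20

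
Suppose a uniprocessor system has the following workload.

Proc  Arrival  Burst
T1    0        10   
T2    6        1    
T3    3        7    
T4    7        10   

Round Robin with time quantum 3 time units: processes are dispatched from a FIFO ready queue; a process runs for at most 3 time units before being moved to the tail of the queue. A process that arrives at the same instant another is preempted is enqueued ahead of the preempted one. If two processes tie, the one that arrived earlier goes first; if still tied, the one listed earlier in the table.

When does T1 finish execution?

Timeline: | T1 0-3 | T3 3-6 | T1 6-9 | T2 9-10 | T3 10-13 | T4 13-16 | T1 16-19 | T3 19-20 | T4 20-23 | T1 23-24 | T4 24-28 |
Completion: T1=24  T2=10  T3=20  T4=28
Turnaround (C−A): T1=24  T2=4  T3=17  T4=21

24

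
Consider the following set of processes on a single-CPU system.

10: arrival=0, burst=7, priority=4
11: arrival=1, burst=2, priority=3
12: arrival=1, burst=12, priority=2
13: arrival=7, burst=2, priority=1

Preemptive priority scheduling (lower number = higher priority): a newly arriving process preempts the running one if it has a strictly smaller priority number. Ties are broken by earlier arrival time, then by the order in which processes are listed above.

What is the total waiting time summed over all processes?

32

Gantt: | 10 0-1 | 12 1-7 | 13 7-9 | 12 9-15 | 11 15-17 | 10 17-23 |
Completion: 10=23  11=17  12=15  13=9
Turnaround (C−A): 10=23  11=16  12=14  13=2
Waiting = turnaround − burst: 10=16, 11=14, 12=2, 13=0
Total waiting = 16 + 14 + 2 + 0 = 32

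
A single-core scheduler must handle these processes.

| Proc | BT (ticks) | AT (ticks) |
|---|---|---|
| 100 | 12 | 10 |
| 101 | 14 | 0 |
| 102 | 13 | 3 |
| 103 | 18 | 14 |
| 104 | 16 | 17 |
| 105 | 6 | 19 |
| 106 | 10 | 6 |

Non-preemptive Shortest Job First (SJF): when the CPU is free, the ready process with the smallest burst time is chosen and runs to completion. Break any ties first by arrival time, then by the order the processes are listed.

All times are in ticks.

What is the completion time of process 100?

42

Timeline: | 101 0-14 | 106 14-24 | 105 24-30 | 100 30-42 | 102 42-55 | 104 55-71 | 103 71-89 |
Completion: 100=42  101=14  102=55  103=89  104=71  105=30  106=24
Turnaround (C−A): 100=32  101=14  102=52  103=75  104=54  105=11  106=18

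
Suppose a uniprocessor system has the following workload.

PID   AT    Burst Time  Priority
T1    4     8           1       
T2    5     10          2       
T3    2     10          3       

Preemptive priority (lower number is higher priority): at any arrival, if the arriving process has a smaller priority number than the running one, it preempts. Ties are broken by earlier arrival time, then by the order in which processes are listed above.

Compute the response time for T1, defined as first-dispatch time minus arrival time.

Timeline: | idle 0-2 | T3 2-4 | T1 4-12 | T2 12-22 | T3 22-30 |
Completion: T1=12  T2=22  T3=30
Turnaround (C−A): T1=8  T2=17  T3=28
Response(T1) = first start − arrival = 4 − 4 = 0

0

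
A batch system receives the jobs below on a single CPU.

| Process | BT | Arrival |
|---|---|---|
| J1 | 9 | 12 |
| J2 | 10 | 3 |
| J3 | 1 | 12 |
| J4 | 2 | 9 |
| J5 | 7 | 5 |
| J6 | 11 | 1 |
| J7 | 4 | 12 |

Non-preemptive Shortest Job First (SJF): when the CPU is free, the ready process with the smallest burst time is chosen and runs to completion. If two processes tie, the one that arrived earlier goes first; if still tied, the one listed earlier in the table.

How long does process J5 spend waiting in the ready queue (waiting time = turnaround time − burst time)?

Timeline: | idle 0-1 | J6 1-12 | J3 12-13 | J4 13-15 | J7 15-19 | J5 19-26 | J1 26-35 | J2 35-45 |
Completion: J1=35  J2=45  J3=13  J4=15  J5=26  J6=12  J7=19
Waiting(J5) = turnaround − burst = 21 − 7 = 14

14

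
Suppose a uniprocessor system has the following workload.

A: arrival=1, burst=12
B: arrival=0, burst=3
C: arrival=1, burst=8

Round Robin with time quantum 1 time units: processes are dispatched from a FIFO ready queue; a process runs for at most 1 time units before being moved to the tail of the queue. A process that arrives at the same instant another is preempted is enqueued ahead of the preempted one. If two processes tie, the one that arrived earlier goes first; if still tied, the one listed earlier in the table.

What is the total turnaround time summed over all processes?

47

Gantt: | B 0-1 | A 1-2 | C 2-3 | B 3-4 | A 4-5 | C 5-6 | B 6-7 | A 7-8 | C 8-9 | A 9-10 | C 10-11 | A 11-12 | C 12-13 | A 13-14 | C 14-15 | A 15-16 | C 16-17 | A 17-18 | C 18-19 | A 19-23 |
Completion: A=23  B=7  C=19
Turnaround (C−A): A=22  B=7  C=18
Turnaround = completion − arrival: A=22, B=7, C=18
Total turnaround = 22 + 7 + 18 = 47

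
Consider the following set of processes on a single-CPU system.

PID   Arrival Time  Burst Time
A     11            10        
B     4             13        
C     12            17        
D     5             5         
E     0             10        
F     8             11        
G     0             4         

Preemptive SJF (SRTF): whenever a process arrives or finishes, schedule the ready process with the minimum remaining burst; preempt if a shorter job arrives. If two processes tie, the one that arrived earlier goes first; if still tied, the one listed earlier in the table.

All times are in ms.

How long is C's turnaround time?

58

Gantt: | G 0-4 | E 4-5 | D 5-10 | E 10-19 | A 19-29 | F 29-40 | B 40-53 | C 53-70 |
Completion: A=29  B=53  C=70  D=10  E=19  F=40  G=4
Turnaround(C) = completion − arrival = 70 − 12 = 58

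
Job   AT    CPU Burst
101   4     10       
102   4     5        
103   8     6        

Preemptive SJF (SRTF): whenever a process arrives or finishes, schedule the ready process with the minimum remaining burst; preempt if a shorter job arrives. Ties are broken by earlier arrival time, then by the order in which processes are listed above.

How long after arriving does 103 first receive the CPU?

1

Schedule: | idle 0-4 | 102 4-9 | 103 9-15 | 101 15-25 |
Completion: 101=25  102=9  103=15
Response(103) = first start − arrival = 9 − 8 = 1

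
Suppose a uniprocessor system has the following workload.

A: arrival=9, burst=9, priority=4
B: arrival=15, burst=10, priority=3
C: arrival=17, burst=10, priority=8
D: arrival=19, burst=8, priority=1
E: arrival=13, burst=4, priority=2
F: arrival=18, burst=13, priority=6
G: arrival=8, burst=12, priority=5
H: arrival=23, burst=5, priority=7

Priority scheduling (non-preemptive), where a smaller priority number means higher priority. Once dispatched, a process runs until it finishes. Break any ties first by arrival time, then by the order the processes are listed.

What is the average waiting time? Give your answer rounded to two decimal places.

Timeline: | idle 0-8 | G 8-20 | D 20-28 | E 28-32 | B 32-42 | A 42-51 | F 51-64 | H 64-69 | C 69-79 |
Completion: A=51  B=42  C=79  D=28  E=32  F=64  G=20  H=69
Waiting times: A=33, B=17, C=52, D=1, E=15, F=33, G=0, H=41
Average waiting = (33+17+52+1+15+33+0+41) / 8 = 192/8 = 24.00

24.00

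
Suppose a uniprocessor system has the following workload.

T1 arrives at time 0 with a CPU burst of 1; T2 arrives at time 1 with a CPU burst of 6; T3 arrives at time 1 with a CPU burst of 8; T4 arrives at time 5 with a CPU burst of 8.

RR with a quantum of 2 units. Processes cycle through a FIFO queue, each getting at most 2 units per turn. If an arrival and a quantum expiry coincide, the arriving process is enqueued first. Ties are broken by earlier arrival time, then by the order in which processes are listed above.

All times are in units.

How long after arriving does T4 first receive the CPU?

Timeline: | T1 0-1 | T2 1-3 | T3 3-5 | T2 5-7 | T4 7-9 | T3 9-11 | T2 11-13 | T4 13-15 | T3 15-17 | T4 17-19 | T3 19-21 | T4 21-23 |
Completion: T1=1  T2=13  T3=21  T4=23
Response(T4) = first start − arrival = 7 − 5 = 2

2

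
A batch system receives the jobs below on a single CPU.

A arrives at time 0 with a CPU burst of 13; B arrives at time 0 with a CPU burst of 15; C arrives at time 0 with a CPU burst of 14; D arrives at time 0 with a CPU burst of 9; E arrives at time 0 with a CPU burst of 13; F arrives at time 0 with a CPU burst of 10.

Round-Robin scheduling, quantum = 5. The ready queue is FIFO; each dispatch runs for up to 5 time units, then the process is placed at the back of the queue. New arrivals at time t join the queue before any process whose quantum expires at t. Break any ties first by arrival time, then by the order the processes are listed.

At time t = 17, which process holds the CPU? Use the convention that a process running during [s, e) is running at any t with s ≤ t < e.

D

Gantt: | A 0-5 | B 5-10 | C 10-15 | D 15-20 | E 20-25 | F 25-30 | A 30-35 | B 35-40 | C 40-45 | D 45-49 | E 49-54 | F 54-59 | A 59-62 | B 62-67 | C 67-71 | E 71-74 |
Completion: A=62  B=67  C=71  D=49  E=74  F=59
Turnaround (C−A): A=62  B=67  C=71  D=49  E=74  F=59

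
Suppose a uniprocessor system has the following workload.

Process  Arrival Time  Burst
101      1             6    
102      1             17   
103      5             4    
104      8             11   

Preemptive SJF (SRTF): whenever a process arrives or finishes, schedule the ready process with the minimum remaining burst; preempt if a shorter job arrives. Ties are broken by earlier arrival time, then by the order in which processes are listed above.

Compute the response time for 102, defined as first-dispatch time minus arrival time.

Timeline: | idle 0-1 | 101 1-7 | 103 7-11 | 104 11-22 | 102 22-39 |
Completion: 101=7  102=39  103=11  104=22
Turnaround (C−A): 101=6  102=38  103=6  104=14
Response(102) = first start − arrival = 22 − 1 = 21

21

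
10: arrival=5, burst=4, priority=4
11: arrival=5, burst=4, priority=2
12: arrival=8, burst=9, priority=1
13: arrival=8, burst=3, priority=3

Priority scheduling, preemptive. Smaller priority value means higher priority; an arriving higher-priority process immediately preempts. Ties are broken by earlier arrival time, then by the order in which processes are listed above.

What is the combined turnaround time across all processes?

Gantt: | idle 0-5 | 11 5-8 | 12 8-17 | 11 17-18 | 13 18-21 | 10 21-25 |
Completion: 10=25  11=18  12=17  13=21
Turnaround (C−A): 10=20  11=13  12=9  13=13
Turnaround = completion − arrival: 10=20, 11=13, 12=9, 13=13
Total turnaround = 20 + 13 + 9 + 13 = 55

55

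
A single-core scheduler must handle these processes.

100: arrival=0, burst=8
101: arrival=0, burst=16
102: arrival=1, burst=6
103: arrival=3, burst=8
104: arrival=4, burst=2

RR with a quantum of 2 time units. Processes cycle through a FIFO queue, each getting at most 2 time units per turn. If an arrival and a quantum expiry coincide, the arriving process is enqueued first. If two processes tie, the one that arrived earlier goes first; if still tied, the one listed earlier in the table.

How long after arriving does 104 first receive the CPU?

Schedule: | 100 0-2 | 101 2-4 | 102 4-6 | 100 6-8 | 103 8-10 | 104 10-12 | 101 12-14 | 102 14-16 | 100 16-18 | 103 18-20 | 101 20-22 | 102 22-24 | 100 24-26 | 103 26-28 | 101 28-30 | 103 30-32 | 101 32-40 |
Completion: 100=26  101=40  102=24  103=32  104=12
Turnaround (C−A): 100=26  101=40  102=23  103=29  104=8
Response(104) = first start − arrival = 10 − 4 = 6

6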